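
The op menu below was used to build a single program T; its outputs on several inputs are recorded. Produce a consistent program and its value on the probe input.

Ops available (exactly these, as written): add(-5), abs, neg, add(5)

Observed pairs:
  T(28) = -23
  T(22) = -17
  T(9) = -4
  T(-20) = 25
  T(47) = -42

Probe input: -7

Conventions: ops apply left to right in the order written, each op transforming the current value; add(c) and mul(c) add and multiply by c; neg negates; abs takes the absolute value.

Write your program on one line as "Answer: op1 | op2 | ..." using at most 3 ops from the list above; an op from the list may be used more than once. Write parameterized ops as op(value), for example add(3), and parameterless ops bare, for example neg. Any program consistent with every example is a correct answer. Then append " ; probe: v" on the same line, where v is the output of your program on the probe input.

add(-5) | neg ; probe: 12

Check, running the answer program on each example:
  28 -> 23 -> -23
  22 -> 17 -> -17
  9 -> 4 -> -4
  -20 -> -25 -> 25
  47 -> 42 -> -42
  probe: -7 -> -12 -> 12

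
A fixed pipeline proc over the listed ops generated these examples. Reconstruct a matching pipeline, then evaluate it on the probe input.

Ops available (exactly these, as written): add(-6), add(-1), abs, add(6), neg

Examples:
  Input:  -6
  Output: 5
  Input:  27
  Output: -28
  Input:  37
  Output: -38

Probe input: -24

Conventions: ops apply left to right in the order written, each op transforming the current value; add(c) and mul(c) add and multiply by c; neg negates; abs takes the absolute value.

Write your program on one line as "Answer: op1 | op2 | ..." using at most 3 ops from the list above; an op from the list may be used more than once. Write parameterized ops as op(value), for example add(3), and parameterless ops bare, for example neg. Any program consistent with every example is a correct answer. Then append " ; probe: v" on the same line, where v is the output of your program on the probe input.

neg | add(-1) ; probe: 23

Check, running the answer program on each example:
  -6 -> 6 -> 5
  27 -> -27 -> -28
  37 -> -37 -> -38
  probe: -24 -> 24 -> 23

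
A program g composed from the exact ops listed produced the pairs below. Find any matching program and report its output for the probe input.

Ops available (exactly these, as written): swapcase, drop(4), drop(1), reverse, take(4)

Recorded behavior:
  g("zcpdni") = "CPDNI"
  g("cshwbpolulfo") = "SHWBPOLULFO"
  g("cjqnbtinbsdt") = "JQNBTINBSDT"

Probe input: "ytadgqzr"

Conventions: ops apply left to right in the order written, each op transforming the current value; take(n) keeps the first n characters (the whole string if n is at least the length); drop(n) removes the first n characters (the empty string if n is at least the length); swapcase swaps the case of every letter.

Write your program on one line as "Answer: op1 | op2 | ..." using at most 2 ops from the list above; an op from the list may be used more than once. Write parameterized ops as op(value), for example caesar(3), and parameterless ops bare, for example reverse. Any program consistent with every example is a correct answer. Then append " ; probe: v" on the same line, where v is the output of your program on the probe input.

drop(1) | swapcase ; probe: "TADGQZR"

Check, running the answer program on each example:
  "zcpdni" -> "cpdni" -> "CPDNI"
  "cshwbpolulfo" -> "shwbpolulfo" -> "SHWBPOLULFO"
  "cjqnbtinbsdt" -> "jqnbtinbsdt" -> "JQNBTINBSDT"
  probe: "ytadgqzr" -> "tadgqzr" -> "TADGQZR"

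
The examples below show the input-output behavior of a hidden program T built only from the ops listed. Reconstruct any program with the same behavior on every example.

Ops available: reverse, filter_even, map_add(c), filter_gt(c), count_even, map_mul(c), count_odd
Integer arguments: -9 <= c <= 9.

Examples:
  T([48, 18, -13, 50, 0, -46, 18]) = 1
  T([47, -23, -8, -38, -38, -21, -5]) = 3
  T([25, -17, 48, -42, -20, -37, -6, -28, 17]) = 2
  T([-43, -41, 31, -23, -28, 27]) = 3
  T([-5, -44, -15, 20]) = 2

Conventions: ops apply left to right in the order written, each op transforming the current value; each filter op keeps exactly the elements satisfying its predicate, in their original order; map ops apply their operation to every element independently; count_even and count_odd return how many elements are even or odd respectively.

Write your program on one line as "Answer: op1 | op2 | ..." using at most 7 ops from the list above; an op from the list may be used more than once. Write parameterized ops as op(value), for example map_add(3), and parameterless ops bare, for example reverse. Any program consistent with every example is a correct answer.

map_mul(7) | map_add(-9) | map_mul(-3) | filter_gt(-2) | map_mul(-7) | count_even

Check, running the answer program on each example:
  [48, 18, -13, 50, 0, -46, 18] -> [336, 126, -91, 350, 0, -322, 126] -> [327, 117, -100, 341, -9, -331, 117] -> [-981, -351, 300, -1023, 27, 993, -351] -> [300, 27, 993] -> [-2100, -189, -6951] -> 1
  [47, -23, -8, -38, -38, -21, -5] -> [329, -161, -56, -266, -266, -147, -35] -> [320, -170, -65, -275, -275, -156, -44] -> [-960, 510, 195, 825, 825, 468, 132] -> [510, 195, 825, 825, 468, 132] -> [-3570, -1365, -5775, -5775, -3276, -924] -> 3
  [25, -17, 48, -42, -20, -37, -6, -28, 17] -> [175, -119, 336, -294, -140, -259, -42, -196, 119] -> [166, -128, 327, -303, -149, -268, -51, -205, 110] -> [-498, 384, -981, 909, 447, 804, 153, 615, -330] -> [384, 909, 447, 804, 153, 615] -> [-2688, -6363, -3129, -5628, -1071, -4305] -> 2
  [-43, -41, 31, -23, -28, 27] -> [-301, -287, 217, -161, -196, 189] -> [-310, -296, 208, -170, -205, 180] -> [930, 888, -624, 510, 615, -540] -> [930, 888, 510, 615] -> [-6510, -6216, -3570, -4305] -> 3
  [-5, -44, -15, 20] -> [-35, -308, -105, 140] -> [-44, -317, -114, 131] -> [132, 951, 342, -393] -> [132, 951, 342] -> [-924, -6657, -2394] -> 2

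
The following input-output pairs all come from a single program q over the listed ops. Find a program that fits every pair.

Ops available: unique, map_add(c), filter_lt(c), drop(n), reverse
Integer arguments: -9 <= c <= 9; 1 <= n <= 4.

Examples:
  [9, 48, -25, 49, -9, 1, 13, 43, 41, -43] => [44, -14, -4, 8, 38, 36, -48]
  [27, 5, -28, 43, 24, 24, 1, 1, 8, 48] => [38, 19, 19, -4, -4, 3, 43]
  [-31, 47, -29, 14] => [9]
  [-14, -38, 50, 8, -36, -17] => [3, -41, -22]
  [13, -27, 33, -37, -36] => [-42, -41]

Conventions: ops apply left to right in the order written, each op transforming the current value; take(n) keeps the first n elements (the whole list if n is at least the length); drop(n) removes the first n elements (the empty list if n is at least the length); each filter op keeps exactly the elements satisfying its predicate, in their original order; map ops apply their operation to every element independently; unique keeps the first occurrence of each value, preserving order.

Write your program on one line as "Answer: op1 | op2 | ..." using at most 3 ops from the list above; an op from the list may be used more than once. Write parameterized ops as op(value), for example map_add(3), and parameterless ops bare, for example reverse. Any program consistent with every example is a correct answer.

drop(1) | drop(2) | map_add(-5)

Check, running the answer program on each example:
  [9, 48, -25, 49, -9, 1, 13, 43, 41, -43] -> [48, -25, 49, -9, 1, 13, 43, 41, -43] -> [49, -9, 1, 13, 43, 41, -43] -> [44, -14, -4, 8, 38, 36, -48]
  [27, 5, -28, 43, 24, 24, 1, 1, 8, 48] -> [5, -28, 43, 24, 24, 1, 1, 8, 48] -> [43, 24, 24, 1, 1, 8, 48] -> [38, 19, 19, -4, -4, 3, 43]
  [-31, 47, -29, 14] -> [47, -29, 14] -> [14] -> [9]
  [-14, -38, 50, 8, -36, -17] -> [-38, 50, 8, -36, -17] -> [8, -36, -17] -> [3, -41, -22]
  [13, -27, 33, -37, -36] -> [-27, 33, -37, -36] -> [-37, -36] -> [-42, -41]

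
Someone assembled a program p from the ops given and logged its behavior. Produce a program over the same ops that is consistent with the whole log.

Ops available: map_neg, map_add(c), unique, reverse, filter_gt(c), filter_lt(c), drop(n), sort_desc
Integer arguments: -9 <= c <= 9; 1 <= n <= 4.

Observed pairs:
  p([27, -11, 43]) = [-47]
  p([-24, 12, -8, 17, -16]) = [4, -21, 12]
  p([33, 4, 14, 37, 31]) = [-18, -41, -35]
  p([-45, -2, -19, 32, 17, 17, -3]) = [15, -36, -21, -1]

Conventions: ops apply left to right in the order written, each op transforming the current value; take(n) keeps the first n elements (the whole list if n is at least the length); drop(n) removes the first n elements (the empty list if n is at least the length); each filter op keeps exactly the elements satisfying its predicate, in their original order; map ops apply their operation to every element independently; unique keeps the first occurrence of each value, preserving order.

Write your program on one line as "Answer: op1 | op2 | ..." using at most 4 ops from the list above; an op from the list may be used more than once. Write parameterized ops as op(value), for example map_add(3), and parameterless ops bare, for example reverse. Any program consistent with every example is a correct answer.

unique | map_neg | drop(2) | map_add(-4)

Check, running the answer program on each example:
  [27, -11, 43] -> [27, -11, 43] -> [-27, 11, -43] -> [-43] -> [-47]
  [-24, 12, -8, 17, -16] -> [-24, 12, -8, 17, -16] -> [24, -12, 8, -17, 16] -> [8, -17, 16] -> [4, -21, 12]
  [33, 4, 14, 37, 31] -> [33, 4, 14, 37, 31] -> [-33, -4, -14, -37, -31] -> [-14, -37, -31] -> [-18, -41, -35]
  [-45, -2, -19, 32, 17, 17, -3] -> [-45, -2, -19, 32, 17, -3] -> [45, 2, 19, -32, -17, 3] -> [19, -32, -17, 3] -> [15, -36, -21, -1]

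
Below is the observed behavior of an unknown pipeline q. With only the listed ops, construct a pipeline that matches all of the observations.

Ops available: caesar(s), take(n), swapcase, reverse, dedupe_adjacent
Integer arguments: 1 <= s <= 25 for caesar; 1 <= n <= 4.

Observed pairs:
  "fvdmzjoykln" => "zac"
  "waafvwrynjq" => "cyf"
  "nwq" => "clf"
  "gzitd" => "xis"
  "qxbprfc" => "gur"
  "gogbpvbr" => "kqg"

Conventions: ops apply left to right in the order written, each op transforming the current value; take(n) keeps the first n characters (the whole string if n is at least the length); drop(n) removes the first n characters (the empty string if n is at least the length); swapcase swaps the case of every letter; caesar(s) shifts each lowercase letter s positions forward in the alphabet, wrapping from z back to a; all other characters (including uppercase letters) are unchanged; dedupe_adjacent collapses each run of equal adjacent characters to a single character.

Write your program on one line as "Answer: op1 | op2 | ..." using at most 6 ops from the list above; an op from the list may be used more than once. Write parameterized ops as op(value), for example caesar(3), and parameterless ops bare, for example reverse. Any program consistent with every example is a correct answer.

caesar(5) | reverse | caesar(3) | take(3) | caesar(7) | reverse

Check, running the answer program on each example:
  "fvdmzjoykln" -> "kaireotdpqs" -> "sqpdtoeriak" -> "vtsgwrhuldn" -> "vts" -> "caz" -> "zac"
  "waafvwrynjq" -> "bffkabwdsov" -> "vosdwbakffb" -> "yrvgzedniie" -> "yrv" -> "fyc" -> "cyf"
  "nwq" -> "sbv" -> "vbs" -> "yev" -> "yev" -> "flc" -> "clf"
  "gzitd" -> "lenyi" -> "iynel" -> "lbqho" -> "lbq" -> "six" -> "xis"
  "qxbprfc" -> "vcguwkh" -> "hkwugcv" -> "knzxjfy" -> "knz" -> "rug" -> "gur"
  "gogbpvbr" -> "ltlguagw" -> "wgaugltl" -> "zjdxjowo" -> "zjd" -> "gqk" -> "kqg"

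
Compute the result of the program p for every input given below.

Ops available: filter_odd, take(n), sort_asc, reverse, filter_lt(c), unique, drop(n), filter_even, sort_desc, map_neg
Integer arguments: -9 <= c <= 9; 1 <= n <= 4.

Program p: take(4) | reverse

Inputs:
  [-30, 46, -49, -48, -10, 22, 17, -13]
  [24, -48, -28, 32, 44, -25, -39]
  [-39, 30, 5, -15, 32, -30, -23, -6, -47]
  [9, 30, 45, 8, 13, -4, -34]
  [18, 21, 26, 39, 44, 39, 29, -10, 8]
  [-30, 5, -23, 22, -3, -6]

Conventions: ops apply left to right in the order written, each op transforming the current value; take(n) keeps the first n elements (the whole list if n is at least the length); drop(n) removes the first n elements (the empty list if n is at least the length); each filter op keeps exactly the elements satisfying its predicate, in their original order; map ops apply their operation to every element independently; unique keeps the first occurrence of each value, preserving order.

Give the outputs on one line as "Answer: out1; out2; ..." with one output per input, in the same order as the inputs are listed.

[-48, -49, 46, -30]; [32, -28, -48, 24]; [-15, 5, 30, -39]; [8, 45, 30, 9]; [39, 26, 21, 18]; [22, -23, 5, -30]

Execution, op by op:
  [-30, 46, -49, -48, -10, 22, 17, -13] -> [-30, 46, -49, -48] -> [-48, -49, 46, -30]
  [24, -48, -28, 32, 44, -25, -39] -> [24, -48, -28, 32] -> [32, -28, -48, 24]
  [-39, 30, 5, -15, 32, -30, -23, -6, -47] -> [-39, 30, 5, -15] -> [-15, 5, 30, -39]
  [9, 30, 45, 8, 13, -4, -34] -> [9, 30, 45, 8] -> [8, 45, 30, 9]
  [18, 21, 26, 39, 44, 39, 29, -10, 8] -> [18, 21, 26, 39] -> [39, 26, 21, 18]
  [-30, 5, -23, 22, -3, -6] -> [-30, 5, -23, 22] -> [22, -23, 5, -30]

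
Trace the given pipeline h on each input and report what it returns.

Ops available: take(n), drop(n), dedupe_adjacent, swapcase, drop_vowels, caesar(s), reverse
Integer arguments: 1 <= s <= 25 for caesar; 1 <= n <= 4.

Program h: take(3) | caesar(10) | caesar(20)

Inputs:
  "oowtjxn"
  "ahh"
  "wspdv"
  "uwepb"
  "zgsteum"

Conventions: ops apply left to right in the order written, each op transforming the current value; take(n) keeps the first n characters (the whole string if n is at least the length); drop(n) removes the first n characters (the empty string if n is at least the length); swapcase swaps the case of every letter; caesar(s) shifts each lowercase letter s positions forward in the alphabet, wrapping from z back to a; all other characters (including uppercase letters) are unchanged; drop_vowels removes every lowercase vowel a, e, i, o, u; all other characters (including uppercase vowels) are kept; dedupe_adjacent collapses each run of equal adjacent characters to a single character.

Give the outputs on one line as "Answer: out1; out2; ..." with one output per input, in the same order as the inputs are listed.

"ssa"; "ell"; "awt"; "yai"; "dkw"

Execution, op by op:
  "oowtjxn" -> "oow" -> "yyg" -> "ssa"
  "ahh" -> "ahh" -> "krr" -> "ell"
  "wspdv" -> "wsp" -> "gcz" -> "awt"
  "uwepb" -> "uwe" -> "ego" -> "yai"
  "zgsteum" -> "zgs" -> "jqc" -> "dkw"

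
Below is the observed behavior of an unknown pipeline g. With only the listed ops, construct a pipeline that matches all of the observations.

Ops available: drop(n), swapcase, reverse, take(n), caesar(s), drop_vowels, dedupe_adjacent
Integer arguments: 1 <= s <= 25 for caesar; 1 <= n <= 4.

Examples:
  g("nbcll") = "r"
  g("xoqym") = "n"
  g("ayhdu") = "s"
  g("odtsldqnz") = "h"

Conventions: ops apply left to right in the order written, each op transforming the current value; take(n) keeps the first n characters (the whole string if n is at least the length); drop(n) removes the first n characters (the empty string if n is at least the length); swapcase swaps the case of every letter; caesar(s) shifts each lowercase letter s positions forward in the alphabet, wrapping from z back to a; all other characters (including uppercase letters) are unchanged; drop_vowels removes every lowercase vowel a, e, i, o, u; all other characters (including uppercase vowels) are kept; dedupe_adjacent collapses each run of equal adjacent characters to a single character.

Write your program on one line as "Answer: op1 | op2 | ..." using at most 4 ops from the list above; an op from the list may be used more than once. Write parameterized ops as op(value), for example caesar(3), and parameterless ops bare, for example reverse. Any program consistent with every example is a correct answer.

drop_vowels | caesar(15) | drop(2) | take(1)

Check, running the answer program on each example:
  "nbcll" -> "nbcll" -> "cqraa" -> "raa" -> "r"
  "xoqym" -> "xqym" -> "mfnb" -> "nb" -> "n"
  "ayhdu" -> "yhd" -> "nws" -> "s" -> "s"
  "odtsldqnz" -> "dtsldqnz" -> "sihasfco" -> "hasfco" -> "h"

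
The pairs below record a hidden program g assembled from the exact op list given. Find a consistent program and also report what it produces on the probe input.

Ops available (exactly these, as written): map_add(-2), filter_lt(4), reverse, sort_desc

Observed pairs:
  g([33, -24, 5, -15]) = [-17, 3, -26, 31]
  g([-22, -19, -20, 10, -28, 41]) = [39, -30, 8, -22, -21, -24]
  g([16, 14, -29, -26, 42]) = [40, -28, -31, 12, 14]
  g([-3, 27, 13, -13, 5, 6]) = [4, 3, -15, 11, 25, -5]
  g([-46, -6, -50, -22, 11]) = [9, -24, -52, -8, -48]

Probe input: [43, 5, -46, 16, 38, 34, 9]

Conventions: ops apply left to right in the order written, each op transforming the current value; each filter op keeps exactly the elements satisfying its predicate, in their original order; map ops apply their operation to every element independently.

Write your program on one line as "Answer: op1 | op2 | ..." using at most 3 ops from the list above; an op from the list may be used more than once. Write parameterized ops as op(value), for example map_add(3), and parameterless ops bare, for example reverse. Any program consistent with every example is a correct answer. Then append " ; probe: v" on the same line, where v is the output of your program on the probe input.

map_add(-2) | reverse ; probe: [7, 32, 36, 14, -48, 3, 41]

Check, running the answer program on each example:
  [33, -24, 5, -15] -> [31, -26, 3, -17] -> [-17, 3, -26, 31]
  [-22, -19, -20, 10, -28, 41] -> [-24, -21, -22, 8, -30, 39] -> [39, -30, 8, -22, -21, -24]
  [16, 14, -29, -26, 42] -> [14, 12, -31, -28, 40] -> [40, -28, -31, 12, 14]
  [-3, 27, 13, -13, 5, 6] -> [-5, 25, 11, -15, 3, 4] -> [4, 3, -15, 11, 25, -5]
  [-46, -6, -50, -22, 11] -> [-48, -8, -52, -24, 9] -> [9, -24, -52, -8, -48]
  probe: [43, 5, -46, 16, 38, 34, 9] -> [41, 3, -48, 14, 36, 32, 7] -> [7, 32, 36, 14, -48, 3, 41]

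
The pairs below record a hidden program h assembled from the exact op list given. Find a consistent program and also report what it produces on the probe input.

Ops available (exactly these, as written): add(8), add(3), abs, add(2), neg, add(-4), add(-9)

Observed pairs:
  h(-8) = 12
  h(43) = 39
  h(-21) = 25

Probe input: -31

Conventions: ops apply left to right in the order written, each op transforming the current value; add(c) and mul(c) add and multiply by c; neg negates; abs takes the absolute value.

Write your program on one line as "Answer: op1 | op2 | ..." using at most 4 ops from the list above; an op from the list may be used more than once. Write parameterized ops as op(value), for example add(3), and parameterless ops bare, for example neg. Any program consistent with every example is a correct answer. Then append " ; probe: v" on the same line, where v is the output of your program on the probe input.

add(-4) | neg | abs ; probe: 35

Check, running the answer program on each example:
  -8 -> -12 -> 12 -> 12
  43 -> 39 -> -39 -> 39
  -21 -> -25 -> 25 -> 25
  probe: -31 -> -35 -> 35 -> 35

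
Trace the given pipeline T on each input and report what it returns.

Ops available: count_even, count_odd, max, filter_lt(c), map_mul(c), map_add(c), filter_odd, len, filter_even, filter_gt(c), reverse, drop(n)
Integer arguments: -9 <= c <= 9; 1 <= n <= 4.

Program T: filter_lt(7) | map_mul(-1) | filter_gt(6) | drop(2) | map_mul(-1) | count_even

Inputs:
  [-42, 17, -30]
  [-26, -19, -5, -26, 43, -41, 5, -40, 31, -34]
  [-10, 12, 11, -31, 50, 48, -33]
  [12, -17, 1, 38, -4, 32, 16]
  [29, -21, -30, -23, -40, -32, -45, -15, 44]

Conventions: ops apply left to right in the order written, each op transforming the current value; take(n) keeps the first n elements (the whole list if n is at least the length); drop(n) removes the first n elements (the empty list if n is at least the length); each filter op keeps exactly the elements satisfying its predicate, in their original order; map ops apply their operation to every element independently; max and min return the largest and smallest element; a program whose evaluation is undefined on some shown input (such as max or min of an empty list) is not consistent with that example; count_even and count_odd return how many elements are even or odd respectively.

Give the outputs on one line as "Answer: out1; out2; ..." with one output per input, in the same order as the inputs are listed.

Execution, op by op:
  [-42, 17, -30] -> [-42, -30] -> [42, 30] -> [42, 30] -> [] -> [] -> 0
  [-26, -19, -5, -26, 43, -41, 5, -40, 31, -34] -> [-26, -19, -5, -26, -41, 5, -40, -34] -> [26, 19, 5, 26, 41, -5, 40, 34] -> [26, 19, 26, 41, 40, 34] -> [26, 41, 40, 34] -> [-26, -41, -40, -34] -> 3
  [-10, 12, 11, -31, 50, 48, -33] -> [-10, -31, -33] -> [10, 31, 33] -> [10, 31, 33] -> [33] -> [-33] -> 0
  [12, -17, 1, 38, -4, 32, 16] -> [-17, 1, -4] -> [17, -1, 4] -> [17] -> [] -> [] -> 0
  [29, -21, -30, -23, -40, -32, -45, -15, 44] -> [-21, -30, -23, -40, -32, -45, -15] -> [21, 30, 23, 40, 32, 45, 15] -> [21, 30, 23, 40, 32, 45, 15] -> [23, 40, 32, 45, 15] -> [-23, -40, -32, -45, -15] -> 2

0; 3; 0; 0; 2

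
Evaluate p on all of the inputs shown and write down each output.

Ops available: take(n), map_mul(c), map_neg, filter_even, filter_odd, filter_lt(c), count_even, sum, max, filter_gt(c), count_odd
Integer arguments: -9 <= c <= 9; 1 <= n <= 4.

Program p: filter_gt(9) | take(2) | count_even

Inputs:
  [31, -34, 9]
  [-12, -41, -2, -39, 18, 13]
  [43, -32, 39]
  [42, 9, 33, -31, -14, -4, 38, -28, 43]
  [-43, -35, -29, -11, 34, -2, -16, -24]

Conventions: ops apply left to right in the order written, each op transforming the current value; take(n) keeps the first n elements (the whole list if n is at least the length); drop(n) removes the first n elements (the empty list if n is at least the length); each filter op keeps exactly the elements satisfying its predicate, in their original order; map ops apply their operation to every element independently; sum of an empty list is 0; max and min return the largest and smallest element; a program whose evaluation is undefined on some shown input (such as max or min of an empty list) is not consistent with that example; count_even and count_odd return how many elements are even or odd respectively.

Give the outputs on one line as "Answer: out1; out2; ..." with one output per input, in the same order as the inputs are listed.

0; 1; 0; 1; 1

Execution, op by op:
  [31, -34, 9] -> [31] -> [31] -> 0
  [-12, -41, -2, -39, 18, 13] -> [18, 13] -> [18, 13] -> 1
  [43, -32, 39] -> [43, 39] -> [43, 39] -> 0
  [42, 9, 33, -31, -14, -4, 38, -28, 43] -> [42, 33, 38, 43] -> [42, 33] -> 1
  [-43, -35, -29, -11, 34, -2, -16, -24] -> [34] -> [34] -> 1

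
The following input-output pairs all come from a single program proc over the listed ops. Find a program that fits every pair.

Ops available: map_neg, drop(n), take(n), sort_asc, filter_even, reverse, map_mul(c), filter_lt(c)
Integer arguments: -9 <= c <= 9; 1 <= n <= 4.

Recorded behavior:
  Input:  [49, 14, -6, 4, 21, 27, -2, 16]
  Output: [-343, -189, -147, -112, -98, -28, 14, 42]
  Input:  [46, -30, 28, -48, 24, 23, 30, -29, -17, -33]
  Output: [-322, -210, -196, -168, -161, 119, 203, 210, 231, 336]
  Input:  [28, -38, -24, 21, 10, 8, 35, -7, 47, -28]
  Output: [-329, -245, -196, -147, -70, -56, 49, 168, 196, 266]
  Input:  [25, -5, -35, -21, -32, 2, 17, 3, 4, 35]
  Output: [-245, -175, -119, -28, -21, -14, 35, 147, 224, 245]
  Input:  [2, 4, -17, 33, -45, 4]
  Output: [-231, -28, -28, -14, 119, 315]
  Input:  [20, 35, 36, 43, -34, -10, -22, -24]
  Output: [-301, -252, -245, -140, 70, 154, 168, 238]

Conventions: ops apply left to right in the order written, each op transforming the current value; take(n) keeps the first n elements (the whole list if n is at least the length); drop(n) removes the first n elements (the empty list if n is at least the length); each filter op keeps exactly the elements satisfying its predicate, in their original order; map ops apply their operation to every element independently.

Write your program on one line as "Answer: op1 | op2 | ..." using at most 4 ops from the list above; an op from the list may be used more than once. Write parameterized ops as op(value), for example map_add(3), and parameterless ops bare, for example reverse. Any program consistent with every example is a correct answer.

map_mul(7) | sort_asc | reverse | map_neg

Check, running the answer program on each example:
  [49, 14, -6, 4, 21, 27, -2, 16] -> [343, 98, -42, 28, 147, 189, -14, 112] -> [-42, -14, 28, 98, 112, 147, 189, 343] -> [343, 189, 147, 112, 98, 28, -14, -42] -> [-343, -189, -147, -112, -98, -28, 14, 42]
  [46, -30, 28, -48, 24, 23, 30, -29, -17, -33] -> [322, -210, 196, -336, 168, 161, 210, -203, -119, -231] -> [-336, -231, -210, -203, -119, 161, 168, 196, 210, 322] -> [322, 210, 196, 168, 161, -119, -203, -210, -231, -336] -> [-322, -210, -196, -168, -161, 119, 203, 210, 231, 336]
  [28, -38, -24, 21, 10, 8, 35, -7, 47, -28] -> [196, -266, -168, 147, 70, 56, 245, -49, 329, -196] -> [-266, -196, -168, -49, 56, 70, 147, 196, 245, 329] -> [329, 245, 196, 147, 70, 56, -49, -168, -196, -266] -> [-329, -245, -196, -147, -70, -56, 49, 168, 196, 266]
  [25, -5, -35, -21, -32, 2, 17, 3, 4, 35] -> [175, -35, -245, -147, -224, 14, 119, 21, 28, 245] -> [-245, -224, -147, -35, 14, 21, 28, 119, 175, 245] -> [245, 175, 119, 28, 21, 14, -35, -147, -224, -245] -> [-245, -175, -119, -28, -21, -14, 35, 147, 224, 245]
  [2, 4, -17, 33, -45, 4] -> [14, 28, -119, 231, -315, 28] -> [-315, -119, 14, 28, 28, 231] -> [231, 28, 28, 14, -119, -315] -> [-231, -28, -28, -14, 119, 315]
  [20, 35, 36, 43, -34, -10, -22, -24] -> [140, 245, 252, 301, -238, -70, -154, -168] -> [-238, -168, -154, -70, 140, 245, 252, 301] -> [301, 252, 245, 140, -70, -154, -168, -238] -> [-301, -252, -245, -140, 70, 154, 168, 238]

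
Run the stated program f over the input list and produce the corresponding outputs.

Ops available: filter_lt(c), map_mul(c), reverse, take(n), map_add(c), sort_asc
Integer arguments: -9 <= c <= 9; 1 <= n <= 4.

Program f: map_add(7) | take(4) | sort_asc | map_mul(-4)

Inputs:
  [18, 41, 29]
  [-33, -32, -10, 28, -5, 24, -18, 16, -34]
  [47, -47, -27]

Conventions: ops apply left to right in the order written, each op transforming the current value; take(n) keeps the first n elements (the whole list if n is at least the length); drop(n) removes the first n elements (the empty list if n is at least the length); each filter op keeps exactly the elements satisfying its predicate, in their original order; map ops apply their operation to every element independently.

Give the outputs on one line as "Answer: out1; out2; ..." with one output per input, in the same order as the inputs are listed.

Execution, op by op:
  [18, 41, 29] -> [25, 48, 36] -> [25, 48, 36] -> [25, 36, 48] -> [-100, -144, -192]
  [-33, -32, -10, 28, -5, 24, -18, 16, -34] -> [-26, -25, -3, 35, 2, 31, -11, 23, -27] -> [-26, -25, -3, 35] -> [-26, -25, -3, 35] -> [104, 100, 12, -140]
  [47, -47, -27] -> [54, -40, -20] -> [54, -40, -20] -> [-40, -20, 54] -> [160, 80, -216]

[-100, -144, -192]; [104, 100, 12, -140]; [160, 80, -216]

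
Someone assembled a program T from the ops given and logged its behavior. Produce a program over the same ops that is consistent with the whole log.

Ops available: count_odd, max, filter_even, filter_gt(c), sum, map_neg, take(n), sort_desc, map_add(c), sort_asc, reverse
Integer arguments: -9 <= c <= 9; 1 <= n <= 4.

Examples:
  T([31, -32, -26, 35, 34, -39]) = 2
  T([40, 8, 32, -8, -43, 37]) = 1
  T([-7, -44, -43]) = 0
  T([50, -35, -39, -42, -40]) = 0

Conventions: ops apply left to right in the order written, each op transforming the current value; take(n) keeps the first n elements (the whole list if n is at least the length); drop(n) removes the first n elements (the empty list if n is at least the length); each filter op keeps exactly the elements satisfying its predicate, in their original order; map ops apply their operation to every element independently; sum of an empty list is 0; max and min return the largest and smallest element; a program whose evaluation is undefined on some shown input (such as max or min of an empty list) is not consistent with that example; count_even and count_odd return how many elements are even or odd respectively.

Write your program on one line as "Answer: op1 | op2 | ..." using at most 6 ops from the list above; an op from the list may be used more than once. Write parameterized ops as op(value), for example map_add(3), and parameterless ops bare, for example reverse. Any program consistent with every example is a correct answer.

filter_gt(7) | sort_desc | reverse | map_neg | count_odd

Check, running the answer program on each example:
  [31, -32, -26, 35, 34, -39] -> [31, 35, 34] -> [35, 34, 31] -> [31, 34, 35] -> [-31, -34, -35] -> 2
  [40, 8, 32, -8, -43, 37] -> [40, 8, 32, 37] -> [40, 37, 32, 8] -> [8, 32, 37, 40] -> [-8, -32, -37, -40] -> 1
  [-7, -44, -43] -> [] -> [] -> [] -> [] -> 0
  [50, -35, -39, -42, -40] -> [50] -> [50] -> [50] -> [-50] -> 0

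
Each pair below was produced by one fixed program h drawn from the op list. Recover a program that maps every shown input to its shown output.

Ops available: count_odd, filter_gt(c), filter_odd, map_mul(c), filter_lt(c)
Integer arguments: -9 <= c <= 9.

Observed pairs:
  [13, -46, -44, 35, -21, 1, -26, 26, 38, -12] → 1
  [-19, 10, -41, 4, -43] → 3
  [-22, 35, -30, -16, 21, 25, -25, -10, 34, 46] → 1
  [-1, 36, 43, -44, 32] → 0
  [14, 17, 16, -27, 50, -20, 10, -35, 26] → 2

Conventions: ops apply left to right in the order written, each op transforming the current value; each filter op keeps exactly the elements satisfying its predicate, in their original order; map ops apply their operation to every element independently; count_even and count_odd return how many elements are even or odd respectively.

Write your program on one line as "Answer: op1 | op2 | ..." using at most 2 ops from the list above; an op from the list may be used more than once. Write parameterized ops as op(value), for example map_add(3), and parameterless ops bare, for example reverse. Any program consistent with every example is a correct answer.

filter_lt(-4) | count_odd

Check, running the answer program on each example:
  [13, -46, -44, 35, -21, 1, -26, 26, 38, -12] -> [-46, -44, -21, -26, -12] -> 1
  [-19, 10, -41, 4, -43] -> [-19, -41, -43] -> 3
  [-22, 35, -30, -16, 21, 25, -25, -10, 34, 46] -> [-22, -30, -16, -25, -10] -> 1
  [-1, 36, 43, -44, 32] -> [-44] -> 0
  [14, 17, 16, -27, 50, -20, 10, -35, 26] -> [-27, -20, -35] -> 2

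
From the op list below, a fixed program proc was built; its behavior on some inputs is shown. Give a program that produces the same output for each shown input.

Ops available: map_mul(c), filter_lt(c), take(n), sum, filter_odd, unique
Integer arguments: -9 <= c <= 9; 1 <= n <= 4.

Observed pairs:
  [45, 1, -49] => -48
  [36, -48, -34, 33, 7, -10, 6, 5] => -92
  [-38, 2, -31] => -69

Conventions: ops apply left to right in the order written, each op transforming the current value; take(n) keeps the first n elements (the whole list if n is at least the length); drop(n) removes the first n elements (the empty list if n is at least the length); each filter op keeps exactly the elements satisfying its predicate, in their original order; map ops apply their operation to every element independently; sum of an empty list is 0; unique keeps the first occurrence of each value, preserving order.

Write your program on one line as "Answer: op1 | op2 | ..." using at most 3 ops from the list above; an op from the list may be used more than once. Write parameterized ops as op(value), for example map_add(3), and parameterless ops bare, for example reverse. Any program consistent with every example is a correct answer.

filter_lt(2) | sum

Check, running the answer program on each example:
  [45, 1, -49] -> [1, -49] -> -48
  [36, -48, -34, 33, 7, -10, 6, 5] -> [-48, -34, -10] -> -92
  [-38, 2, -31] -> [-38, -31] -> -69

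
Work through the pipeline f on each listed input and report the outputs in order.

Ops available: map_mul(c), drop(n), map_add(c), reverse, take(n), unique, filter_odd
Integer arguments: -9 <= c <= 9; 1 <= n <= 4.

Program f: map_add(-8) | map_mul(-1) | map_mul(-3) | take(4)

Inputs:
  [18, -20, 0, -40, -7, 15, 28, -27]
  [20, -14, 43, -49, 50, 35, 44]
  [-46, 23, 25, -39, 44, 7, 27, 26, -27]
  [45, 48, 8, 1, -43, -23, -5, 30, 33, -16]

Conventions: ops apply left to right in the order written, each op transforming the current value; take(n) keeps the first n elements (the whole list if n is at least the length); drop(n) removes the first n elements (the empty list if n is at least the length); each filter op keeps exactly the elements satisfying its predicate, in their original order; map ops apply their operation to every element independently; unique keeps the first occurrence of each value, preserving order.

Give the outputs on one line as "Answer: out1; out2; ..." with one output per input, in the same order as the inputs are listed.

Execution, op by op:
  [18, -20, 0, -40, -7, 15, 28, -27] -> [10, -28, -8, -48, -15, 7, 20, -35] -> [-10, 28, 8, 48, 15, -7, -20, 35] -> [30, -84, -24, -144, -45, 21, 60, -105] -> [30, -84, -24, -144]
  [20, -14, 43, -49, 50, 35, 44] -> [12, -22, 35, -57, 42, 27, 36] -> [-12, 22, -35, 57, -42, -27, -36] -> [36, -66, 105, -171, 126, 81, 108] -> [36, -66, 105, -171]
  [-46, 23, 25, -39, 44, 7, 27, 26, -27] -> [-54, 15, 17, -47, 36, -1, 19, 18, -35] -> [54, -15, -17, 47, -36, 1, -19, -18, 35] -> [-162, 45, 51, -141, 108, -3, 57, 54, -105] -> [-162, 45, 51, -141]
  [45, 48, 8, 1, -43, -23, -5, 30, 33, -16] -> [37, 40, 0, -7, -51, -31, -13, 22, 25, -24] -> [-37, -40, 0, 7, 51, 31, 13, -22, -25, 24] -> [111, 120, 0, -21, -153, -93, -39, 66, 75, -72] -> [111, 120, 0, -21]

[30, -84, -24, -144]; [36, -66, 105, -171]; [-162, 45, 51, -141]; [111, 120, 0, -21]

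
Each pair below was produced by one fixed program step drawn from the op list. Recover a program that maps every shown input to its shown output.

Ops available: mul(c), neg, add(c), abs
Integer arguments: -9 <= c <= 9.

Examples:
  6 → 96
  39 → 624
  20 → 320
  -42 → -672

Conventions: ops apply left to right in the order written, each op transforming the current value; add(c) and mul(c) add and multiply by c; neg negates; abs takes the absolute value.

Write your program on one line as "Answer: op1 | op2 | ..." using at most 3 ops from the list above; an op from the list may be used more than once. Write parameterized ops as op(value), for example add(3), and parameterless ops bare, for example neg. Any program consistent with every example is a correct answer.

mul(4) | neg | mul(-4)

Check, running the answer program on each example:
  6 -> 24 -> -24 -> 96
  39 -> 156 -> -156 -> 624
  20 -> 80 -> -80 -> 320
  -42 -> -168 -> 168 -> -672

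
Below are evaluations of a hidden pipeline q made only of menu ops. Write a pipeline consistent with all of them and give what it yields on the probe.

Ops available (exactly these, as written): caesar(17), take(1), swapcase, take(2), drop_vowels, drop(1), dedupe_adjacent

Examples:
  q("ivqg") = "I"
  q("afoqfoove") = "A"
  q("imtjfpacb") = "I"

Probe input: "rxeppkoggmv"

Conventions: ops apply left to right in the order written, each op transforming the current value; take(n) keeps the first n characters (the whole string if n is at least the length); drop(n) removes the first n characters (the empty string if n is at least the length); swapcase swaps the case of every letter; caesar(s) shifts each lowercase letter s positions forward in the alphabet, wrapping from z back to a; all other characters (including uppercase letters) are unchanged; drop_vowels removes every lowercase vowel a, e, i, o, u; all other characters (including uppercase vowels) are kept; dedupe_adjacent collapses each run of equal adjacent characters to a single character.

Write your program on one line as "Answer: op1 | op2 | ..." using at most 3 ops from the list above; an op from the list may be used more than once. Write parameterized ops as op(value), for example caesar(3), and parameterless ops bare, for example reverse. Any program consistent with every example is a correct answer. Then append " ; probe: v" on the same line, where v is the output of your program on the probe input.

take(2) | swapcase | take(1) ; probe: "R"

Check, running the answer program on each example:
  "ivqg" -> "iv" -> "IV" -> "I"
  "afoqfoove" -> "af" -> "AF" -> "A"
  "imtjfpacb" -> "im" -> "IM" -> "I"
  probe: "rxeppkoggmv" -> "rx" -> "RX" -> "R"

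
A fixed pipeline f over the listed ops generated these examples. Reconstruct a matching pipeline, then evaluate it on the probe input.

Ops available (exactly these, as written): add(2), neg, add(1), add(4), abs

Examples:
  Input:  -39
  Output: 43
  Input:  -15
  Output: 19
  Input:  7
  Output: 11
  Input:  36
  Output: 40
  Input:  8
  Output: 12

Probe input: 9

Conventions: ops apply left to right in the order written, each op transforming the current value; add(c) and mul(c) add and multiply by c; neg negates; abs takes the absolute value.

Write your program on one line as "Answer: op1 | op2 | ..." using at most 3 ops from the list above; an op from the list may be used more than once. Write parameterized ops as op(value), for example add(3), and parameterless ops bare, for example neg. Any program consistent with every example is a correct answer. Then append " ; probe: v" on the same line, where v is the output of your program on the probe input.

neg | abs | add(4) ; probe: 13

Check, running the answer program on each example:
  -39 -> 39 -> 39 -> 43
  -15 -> 15 -> 15 -> 19
  7 -> -7 -> 7 -> 11
  36 -> -36 -> 36 -> 40
  8 -> -8 -> 8 -> 12
  probe: 9 -> -9 -> 9 -> 13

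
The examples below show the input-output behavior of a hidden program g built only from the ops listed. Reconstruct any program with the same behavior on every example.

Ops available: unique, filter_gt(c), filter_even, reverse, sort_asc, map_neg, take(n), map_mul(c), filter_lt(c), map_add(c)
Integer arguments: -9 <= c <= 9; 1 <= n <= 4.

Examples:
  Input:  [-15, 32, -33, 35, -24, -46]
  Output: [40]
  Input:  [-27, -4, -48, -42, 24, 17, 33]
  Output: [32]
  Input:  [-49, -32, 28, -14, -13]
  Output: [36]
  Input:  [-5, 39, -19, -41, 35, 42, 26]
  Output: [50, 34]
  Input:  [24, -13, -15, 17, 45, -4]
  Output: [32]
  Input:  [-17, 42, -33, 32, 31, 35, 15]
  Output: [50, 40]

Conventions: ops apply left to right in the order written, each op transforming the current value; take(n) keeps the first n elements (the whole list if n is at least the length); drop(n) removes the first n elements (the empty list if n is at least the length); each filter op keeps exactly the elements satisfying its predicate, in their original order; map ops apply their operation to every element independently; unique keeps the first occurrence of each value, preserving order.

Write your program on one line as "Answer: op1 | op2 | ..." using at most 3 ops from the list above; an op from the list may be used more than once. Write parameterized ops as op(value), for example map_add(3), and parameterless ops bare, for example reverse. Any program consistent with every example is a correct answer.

filter_even | map_add(8) | filter_gt(7)

Check, running the answer program on each example:
  [-15, 32, -33, 35, -24, -46] -> [32, -24, -46] -> [40, -16, -38] -> [40]
  [-27, -4, -48, -42, 24, 17, 33] -> [-4, -48, -42, 24] -> [4, -40, -34, 32] -> [32]
  [-49, -32, 28, -14, -13] -> [-32, 28, -14] -> [-24, 36, -6] -> [36]
  [-5, 39, -19, -41, 35, 42, 26] -> [42, 26] -> [50, 34] -> [50, 34]
  [24, -13, -15, 17, 45, -4] -> [24, -4] -> [32, 4] -> [32]
  [-17, 42, -33, 32, 31, 35, 15] -> [42, 32] -> [50, 40] -> [50, 40]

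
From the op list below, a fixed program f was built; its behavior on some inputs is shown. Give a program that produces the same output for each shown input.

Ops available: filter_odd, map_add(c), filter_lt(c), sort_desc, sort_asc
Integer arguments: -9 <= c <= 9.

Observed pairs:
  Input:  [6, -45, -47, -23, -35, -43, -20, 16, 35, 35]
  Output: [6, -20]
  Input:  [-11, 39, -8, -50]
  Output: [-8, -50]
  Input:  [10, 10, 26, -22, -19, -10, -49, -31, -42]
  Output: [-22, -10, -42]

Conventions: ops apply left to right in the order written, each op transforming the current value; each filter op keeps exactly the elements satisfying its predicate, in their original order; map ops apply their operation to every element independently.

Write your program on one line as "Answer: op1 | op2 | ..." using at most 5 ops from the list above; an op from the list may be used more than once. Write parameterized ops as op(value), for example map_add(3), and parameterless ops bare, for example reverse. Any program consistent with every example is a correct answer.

filter_lt(7) | map_add(-3) | filter_odd | map_add(3)

Check, running the answer program on each example:
  [6, -45, -47, -23, -35, -43, -20, 16, 35, 35] -> [6, -45, -47, -23, -35, -43, -20] -> [3, -48, -50, -26, -38, -46, -23] -> [3, -23] -> [6, -20]
  [-11, 39, -8, -50] -> [-11, -8, -50] -> [-14, -11, -53] -> [-11, -53] -> [-8, -50]
  [10, 10, 26, -22, -19, -10, -49, -31, -42] -> [-22, -19, -10, -49, -31, -42] -> [-25, -22, -13, -52, -34, -45] -> [-25, -13, -45] -> [-22, -10, -42]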